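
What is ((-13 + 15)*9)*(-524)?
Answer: -9432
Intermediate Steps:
((-13 + 15)*9)*(-524) = (2*9)*(-524) = 18*(-524) = -9432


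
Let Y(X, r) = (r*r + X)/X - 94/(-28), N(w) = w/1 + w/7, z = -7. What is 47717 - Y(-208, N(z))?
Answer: 8683757/182 ≈ 47713.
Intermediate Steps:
N(w) = 8*w/7 (N(w) = w*1 + w*(⅐) = w + w/7 = 8*w/7)
Y(X, r) = 47/14 + (X + r²)/X (Y(X, r) = (r² + X)/X - 94*(-1/28) = (X + r²)/X + 47/14 = 47/14 + (X + r²)/X)
47717 - Y(-208, N(z)) = 47717 - (61/14 + ((8/7)*(-7))²/(-208)) = 47717 - (61/14 - 1/208*(-8)²) = 47717 - (61/14 - 1/208*64) = 47717 - (61/14 - 4/13) = 47717 - 1*737/182 = 47717 - 737/182 = 8683757/182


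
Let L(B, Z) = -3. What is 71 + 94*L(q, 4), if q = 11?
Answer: -211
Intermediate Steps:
71 + 94*L(q, 4) = 71 + 94*(-3) = 71 - 282 = -211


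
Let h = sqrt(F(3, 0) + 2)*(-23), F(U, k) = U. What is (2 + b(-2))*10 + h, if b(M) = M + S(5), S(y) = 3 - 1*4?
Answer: -10 - 23*sqrt(5) ≈ -61.430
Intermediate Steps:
S(y) = -1 (S(y) = 3 - 4 = -1)
b(M) = -1 + M (b(M) = M - 1 = -1 + M)
h = -23*sqrt(5) (h = sqrt(3 + 2)*(-23) = sqrt(5)*(-23) = -23*sqrt(5) ≈ -51.430)
(2 + b(-2))*10 + h = (2 + (-1 - 2))*10 - 23*sqrt(5) = (2 - 3)*10 - 23*sqrt(5) = -1*10 - 23*sqrt(5) = -10 - 23*sqrt(5)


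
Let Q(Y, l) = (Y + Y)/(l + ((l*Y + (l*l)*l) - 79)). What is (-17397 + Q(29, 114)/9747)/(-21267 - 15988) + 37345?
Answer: 20136604868264738282/539198100909225 ≈ 37345.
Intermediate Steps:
Q(Y, l) = 2*Y/(-79 + l + l³ + Y*l) (Q(Y, l) = (2*Y)/(l + ((Y*l + l²*l) - 79)) = (2*Y)/(l + ((Y*l + l³) - 79)) = (2*Y)/(l + ((l³ + Y*l) - 79)) = (2*Y)/(l + (-79 + l³ + Y*l)) = (2*Y)/(-79 + l + l³ + Y*l) = 2*Y/(-79 + l + l³ + Y*l))
(-17397 + Q(29, 114)/9747)/(-21267 - 15988) + 37345 = (-17397 + (2*29/(-79 + 114 + 114³ + 29*114))/9747)/(-21267 - 15988) + 37345 = (-17397 + (2*29/(-79 + 114 + 1481544 + 3306))*(1/9747))/(-37255) + 37345 = (-17397 + (2*29/1484885)*(1/9747))*(-1/37255) + 37345 = (-17397 + (2*29*(1/1484885))*(1/9747))*(-1/37255) + 37345 = (-17397 + (58/1484885)*(1/9747))*(-1/37255) + 37345 = (-17397 + 58/14473174095)*(-1/37255) + 37345 = -251789809730657/14473174095*(-1/37255) + 37345 = 251789809730657/539198100909225 + 37345 = 20136604868264738282/539198100909225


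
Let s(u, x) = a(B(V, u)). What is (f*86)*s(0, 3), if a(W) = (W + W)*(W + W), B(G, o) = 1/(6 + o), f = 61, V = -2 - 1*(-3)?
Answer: 5246/9 ≈ 582.89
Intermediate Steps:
V = 1 (V = -2 + 3 = 1)
a(W) = 4*W² (a(W) = (2*W)*(2*W) = 4*W²)
s(u, x) = 4/(6 + u)² (s(u, x) = 4*(1/(6 + u))² = 4/(6 + u)²)
(f*86)*s(0, 3) = (61*86)*(4/(6 + 0)²) = 5246*(4/6²) = 5246*(4*(1/36)) = 5246*(⅑) = 5246/9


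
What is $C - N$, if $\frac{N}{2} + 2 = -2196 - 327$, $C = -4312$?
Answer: $738$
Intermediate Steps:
$N = -5050$ ($N = -4 + 2 \left(-2196 - 327\right) = -4 + 2 \left(-2523\right) = -4 - 5046 = -5050$)
$C - N = -4312 - -5050 = -4312 + 5050 = 738$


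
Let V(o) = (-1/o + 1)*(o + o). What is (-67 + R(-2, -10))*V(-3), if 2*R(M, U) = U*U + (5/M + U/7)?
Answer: 1062/7 ≈ 151.71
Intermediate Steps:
R(M, U) = U²/2 + U/14 + 5/(2*M) (R(M, U) = (U*U + (5/M + U/7))/2 = (U² + (5/M + U*(⅐)))/2 = (U² + (5/M + U/7))/2 = (U² + 5/M + U/7)/2 = U²/2 + U/14 + 5/(2*M))
V(o) = 2*o*(1 - 1/o) (V(o) = (1 - 1/o)*(2*o) = 2*o*(1 - 1/o))
(-67 + R(-2, -10))*V(-3) = (-67 + (1/14)*(35 - 2*(-10)*(1 + 7*(-10)))/(-2))*(-2 + 2*(-3)) = (-67 + (1/14)*(-½)*(35 - 2*(-10)*(1 - 70)))*(-2 - 6) = (-67 + (1/14)*(-½)*(35 - 2*(-10)*(-69)))*(-8) = (-67 + (1/14)*(-½)*(35 - 1380))*(-8) = (-67 + (1/14)*(-½)*(-1345))*(-8) = (-67 + 1345/28)*(-8) = -531/28*(-8) = 1062/7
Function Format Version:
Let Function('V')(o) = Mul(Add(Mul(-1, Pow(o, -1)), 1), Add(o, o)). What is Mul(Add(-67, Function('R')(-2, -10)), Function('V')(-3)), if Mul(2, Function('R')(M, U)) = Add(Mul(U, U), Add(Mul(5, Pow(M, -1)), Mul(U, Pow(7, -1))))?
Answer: Rational(1062, 7) ≈ 151.71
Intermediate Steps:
Function('R')(M, U) = Add(Mul(Rational(1, 2), Pow(U, 2)), Mul(Rational(1, 14), U), Mul(Rational(5, 2), Pow(M, -1))) (Function('R')(M, U) = Mul(Rational(1, 2), Add(Mul(U, U), Add(Mul(5, Pow(M, -1)), Mul(U, Pow(7, -1))))) = Mul(Rational(1, 2), Add(Pow(U, 2), Add(Mul(5, Pow(M, -1)), Mul(U, Rational(1, 7))))) = Mul(Rational(1, 2), Add(Pow(U, 2), Add(Mul(5, Pow(M, -1)), Mul(Rational(1, 7), U)))) = Mul(Rational(1, 2), Add(Pow(U, 2), Mul(5, Pow(M, -1)), Mul(Rational(1, 7), U))) = Add(Mul(Rational(1, 2), Pow(U, 2)), Mul(Rational(1, 14), U), Mul(Rational(5, 2), Pow(M, -1))))
Function('V')(o) = Mul(2, o, Add(1, Mul(-1, Pow(o, -1)))) (Function('V')(o) = Mul(Add(1, Mul(-1, Pow(o, -1))), Mul(2, o)) = Mul(2, o, Add(1, Mul(-1, Pow(o, -1)))))
Mul(Add(-67, Function('R')(-2, -10)), Function('V')(-3)) = Mul(Add(-67, Mul(Rational(1, 14), Pow(-2, -1), Add(35, Mul(-2, -10, Add(1, Mul(7, -10)))))), Add(-2, Mul(2, -3))) = Mul(Add(-67, Mul(Rational(1, 14), Rational(-1, 2), Add(35, Mul(-2, -10, Add(1, -70))))), Add(-2, -6)) = Mul(Add(-67, Mul(Rational(1, 14), Rational(-1, 2), Add(35, Mul(-2, -10, -69)))), -8) = Mul(Add(-67, Mul(Rational(1, 14), Rational(-1, 2), Add(35, -1380))), -8) = Mul(Add(-67, Mul(Rational(1, 14), Rational(-1, 2), -1345)), -8) = Mul(Add(-67, Rational(1345, 28)), -8) = Mul(Rational(-531, 28), -8) = Rational(1062, 7)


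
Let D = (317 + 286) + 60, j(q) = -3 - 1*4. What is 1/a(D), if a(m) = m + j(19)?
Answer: 1/656 ≈ 0.0015244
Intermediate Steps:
j(q) = -7 (j(q) = -3 - 4 = -7)
D = 663 (D = 603 + 60 = 663)
a(m) = -7 + m (a(m) = m - 7 = -7 + m)
1/a(D) = 1/(-7 + 663) = 1/656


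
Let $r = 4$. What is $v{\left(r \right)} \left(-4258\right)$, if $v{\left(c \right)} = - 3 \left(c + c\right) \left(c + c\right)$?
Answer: $817536$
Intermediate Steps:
$v{\left(c \right)} = - 12 c^{2}$ ($v{\left(c \right)} = - 3 \cdot 2 c 2 c = - 3 \cdot 4 c^{2} = - 12 c^{2}$)
$v{\left(r \right)} \left(-4258\right) = - 12 \cdot 4^{2} \left(-4258\right) = \left(-12\right) 16 \left(-4258\right) = \left(-192\right) \left(-4258\right) = 817536$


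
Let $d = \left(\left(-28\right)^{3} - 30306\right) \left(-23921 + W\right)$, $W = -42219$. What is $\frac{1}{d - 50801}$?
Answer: $\frac{1}{3456293319} \approx 2.8933 \cdot 10^{-10}$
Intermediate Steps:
$d = 3456344120$ ($d = \left(\left(-28\right)^{3} - 30306\right) \left(-23921 - 42219\right) = \left(-21952 - 30306\right) \left(-66140\right) = \left(-52258\right) \left(-66140\right) = 3456344120$)
$\frac{1}{d - 50801} = \frac{1}{3456344120 - 50801} = \frac{1}{3456293319}$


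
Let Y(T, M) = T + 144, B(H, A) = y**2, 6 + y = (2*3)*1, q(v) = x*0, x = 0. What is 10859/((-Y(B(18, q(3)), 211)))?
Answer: -10859/144 ≈ -75.410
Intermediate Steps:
q(v) = 0 (q(v) = 0*0 = 0)
y = 0 (y = -6 + (2*3)*1 = -6 + 6*1 = -6 + 6 = 0)
B(H, A) = 0 (B(H, A) = 0**2 = 0)
Y(T, M) = 144 + T
10859/((-Y(B(18, q(3)), 211))) = 10859/((-(144 + 0))) = 10859/((-1*144)) = 10859/(-144) = 10859*(-1/144) = -10859/144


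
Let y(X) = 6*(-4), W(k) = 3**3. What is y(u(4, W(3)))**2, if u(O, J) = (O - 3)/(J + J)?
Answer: 576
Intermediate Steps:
W(k) = 27
u(O, J) = (-3 + O)/(2*J) (u(O, J) = (-3 + O)/((2*J)) = (-3 + O)*(1/(2*J)) = (-3 + O)/(2*J))
y(X) = -24
y(u(4, W(3)))**2 = (-24)**2 = 576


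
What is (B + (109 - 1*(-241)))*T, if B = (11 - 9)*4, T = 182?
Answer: 65156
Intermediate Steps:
B = 8 (B = 2*4 = 8)
(B + (109 - 1*(-241)))*T = (8 + (109 - 1*(-241)))*182 = (8 + (109 + 241))*182 = (8 + 350)*182 = 358*182 = 65156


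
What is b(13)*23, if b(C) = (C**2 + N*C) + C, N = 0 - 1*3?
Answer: 3289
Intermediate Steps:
N = -3 (N = 0 - 3 = -3)
b(C) = C**2 - 2*C (b(C) = (C**2 - 3*C) + C = C**2 - 2*C)
b(13)*23 = (13*(-2 + 13))*23 = (13*11)*23 = 143*23 = 3289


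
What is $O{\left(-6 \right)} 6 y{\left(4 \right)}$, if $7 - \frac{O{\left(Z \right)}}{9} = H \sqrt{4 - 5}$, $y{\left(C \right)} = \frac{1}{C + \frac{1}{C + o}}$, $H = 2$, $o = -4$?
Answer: $0$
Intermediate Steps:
$y{\left(C \right)} = \frac{1}{C + \frac{1}{-4 + C}}$ ($y{\left(C \right)} = \frac{1}{C + \frac{1}{C - 4}} = \frac{1}{C + \frac{1}{-4 + C}}$)
$O{\left(Z \right)} = 63 - 18 i$ ($O{\left(Z \right)} = 63 - 9 \cdot 2 \sqrt{4 - 5} = 63 - 9 \cdot 2 \sqrt{-1} = 63 - 9 \cdot 2 i = 63 - 18 i$)
$O{\left(-6 \right)} 6 y{\left(4 \right)} = \left(63 - 18 i\right) 6 \frac{-4 + 4}{1 + 4^{2} - 16} = \left(378 - 108 i\right) \frac{1}{1 + 16 - 16} \cdot 0 = \left(378 - 108 i\right) 1^{-1} \cdot 0 = \left(378 - 108 i\right) 1 \cdot 0 = \left(378 - 108 i\right) 0 = 0$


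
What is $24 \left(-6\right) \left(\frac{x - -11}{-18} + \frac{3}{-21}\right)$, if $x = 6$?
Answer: $\frac{1096}{7} \approx 156.57$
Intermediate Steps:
$24 \left(-6\right) \left(\frac{x - -11}{-18} + \frac{3}{-21}\right) = 24 \left(-6\right) \left(\frac{6 - -11}{-18} + \frac{3}{-21}\right) = - 144 \left(\left(6 + 11\right) \left(- \frac{1}{18}\right) + 3 \left(- \frac{1}{21}\right)\right) = - 144 \left(17 \left(- \frac{1}{18}\right) - \frac{1}{7}\right) = - 144 \left(- \frac{17}{18} - \frac{1}{7}\right) = \left(-144\right) \left(- \frac{137}{126}\right) = \frac{1096}{7}$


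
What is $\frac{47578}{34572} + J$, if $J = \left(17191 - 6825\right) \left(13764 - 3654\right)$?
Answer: $\frac{1811577318149}{17286} \approx 1.048 \cdot 10^{8}$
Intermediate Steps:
$J = 104800260$ ($J = 10366 \cdot 10110 = 104800260$)
$\frac{47578}{34572} + J = \frac{47578}{34572} + 104800260 = 47578 \cdot \frac{1}{34572} + 104800260 = \frac{23789}{17286} + 104800260 = \frac{1811577318149}{17286}$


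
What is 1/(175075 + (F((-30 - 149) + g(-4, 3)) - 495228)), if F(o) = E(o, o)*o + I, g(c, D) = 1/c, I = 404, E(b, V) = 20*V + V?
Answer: 16/5679885 ≈ 2.8170e-6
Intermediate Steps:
E(b, V) = 21*V
F(o) = 404 + 21*o² (F(o) = (21*o)*o + 404 = 21*o² + 404 = 404 + 21*o²)
1/(175075 + (F((-30 - 149) + g(-4, 3)) - 495228)) = 1/(175075 + ((404 + 21*((-30 - 149) + 1/(-4))²) - 495228)) = 1/(175075 + ((404 + 21*(-179 - ¼)²) - 495228)) = 1/(175075 + ((404 + 21*(-717/4)²) - 495228)) = 1/(175075 + ((404 + 21*(514089/16)) - 495228)) = 1/(175075 + ((404 + 10795869/16) - 495228)) = 1/(175075 + (10802333/16 - 495228)) = 1/(175075 + 2878685/16) = 1/(5679885/16) = 16/5679885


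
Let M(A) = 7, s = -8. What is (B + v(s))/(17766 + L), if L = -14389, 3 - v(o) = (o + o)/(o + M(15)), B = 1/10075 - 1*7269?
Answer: -73366149/34023275 ≈ -2.1564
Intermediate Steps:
B = -73235174/10075 (B = 1/10075 - 7269 = -73235174/10075 ≈ -7269.0)
v(o) = 3 - 2*o/(7 + o) (v(o) = 3 - (o + o)/(o + 7) = 3 - 2*o/(7 + o))
(B + v(s))/(17766 + L) = (-73235174/10075 + (21 - 8)/(7 - 8))/(17766 - 14389) = (-73235174/10075 + 13/(-1))/3377 = (-73235174/10075 - 1*13)*(1/3377) = (-73235174/10075 - 13)*(1/3377) = -73366149/10075*1/3377 = -73366149/34023275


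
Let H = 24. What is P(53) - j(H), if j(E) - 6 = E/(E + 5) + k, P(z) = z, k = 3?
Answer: 1252/29 ≈ 43.172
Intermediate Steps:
j(E) = 9 + E/(5 + E) (j(E) = 6 + (E/(E + 5) + 3) = 6 + (E/(5 + E) + 3) = 6 + (3 + E/(5 + E)) = 9 + E/(5 + E))
P(53) - j(H) = 53 - 5*(9 + 2*24)/(5 + 24) = 53 - 5*(9 + 48)/29 = 53 - 5*57/29 = 53 - 1*285/29 = 53 - 285/29 = 1252/29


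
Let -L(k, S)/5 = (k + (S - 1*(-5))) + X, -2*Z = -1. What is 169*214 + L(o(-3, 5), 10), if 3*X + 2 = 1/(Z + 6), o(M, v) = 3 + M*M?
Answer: 468443/13 ≈ 36034.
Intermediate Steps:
Z = ½ (Z = -½*(-1) = ½ ≈ 0.50000)
o(M, v) = 3 + M²
X = -8/13 (X = -⅔ + 1/(3*(½ + 6)) = -⅔ + 1/(3*(13/2)) = -⅔ + (⅓)*(2/13) = -⅔ + 2/39 = -8/13 ≈ -0.61539)
L(k, S) = -285/13 - 5*S - 5*k (L(k, S) = -5*((k + (S - 1*(-5))) - 8/13) = -5*((k + (S + 5)) - 8/13) = -5*((k + (5 + S)) - 8/13) = -5*((5 + S + k) - 8/13) = -5*(57/13 + S + k) = -285/13 - 5*S - 5*k)
169*214 + L(o(-3, 5), 10) = 169*214 + (-285/13 - 5*10 - 5*(3 + (-3)²)) = 36166 + (-285/13 - 50 - 5*(3 + 9)) = 36166 + (-285/13 - 50 - 5*12) = 36166 + (-285/13 - 50 - 60) = 36166 - 1715/13 = 468443/13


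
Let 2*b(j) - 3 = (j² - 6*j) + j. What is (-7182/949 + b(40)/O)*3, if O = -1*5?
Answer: -4209801/9490 ≈ -443.60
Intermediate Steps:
b(j) = 3/2 + j²/2 - 5*j/2 (b(j) = 3/2 + ((j² - 6*j) + j)/2 = 3/2 + (j² - 5*j)/2 = 3/2 + (j²/2 - 5*j/2) = 3/2 + j²/2 - 5*j/2)
O = -5
(-7182/949 + b(40)/O)*3 = (-7182/949 + (3/2 + (½)*40² - 5/2*40)/(-5))*3 = (-7182*1/949 + (3/2 + (½)*1600 - 100)*(-⅕))*3 = (-7182/949 + (3/2 + 800 - 100)*(-⅕))*3 = (-7182/949 + (1403/2)*(-⅕))*3 = (-7182/949 - 1403/10)*3 = -1403267/9490*3 = -4209801/9490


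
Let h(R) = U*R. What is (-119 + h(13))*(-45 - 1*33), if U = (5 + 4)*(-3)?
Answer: 36660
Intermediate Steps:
U = -27 (U = 9*(-3) = -27)
h(R) = -27*R
(-119 + h(13))*(-45 - 1*33) = (-119 - 27*13)*(-45 - 1*33) = (-119 - 351)*(-45 - 33) = -470*(-78) = 36660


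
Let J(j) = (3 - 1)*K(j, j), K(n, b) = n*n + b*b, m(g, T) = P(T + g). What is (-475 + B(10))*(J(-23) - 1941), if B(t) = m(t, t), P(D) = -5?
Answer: -84000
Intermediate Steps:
m(g, T) = -5
K(n, b) = b**2 + n**2 (K(n, b) = n**2 + b**2 = b**2 + n**2)
J(j) = 4*j**2 (J(j) = (3 - 1)*(j**2 + j**2) = 2*(2*j**2) = 4*j**2)
B(t) = -5
(-475 + B(10))*(J(-23) - 1941) = (-475 - 5)*(4*(-23)**2 - 1941) = -480*(4*529 - 1941) = -480*(2116 - 1941) = -480*175 = -84000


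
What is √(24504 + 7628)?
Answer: 2*√8033 ≈ 179.25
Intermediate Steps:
√(24504 + 7628) = √32132 = 2*√8033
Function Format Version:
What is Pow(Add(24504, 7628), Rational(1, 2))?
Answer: Mul(2, Pow(8033, Rational(1, 2))) ≈ 179.25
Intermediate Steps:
Pow(Add(24504, 7628), Rational(1, 2)) = Pow(32132, Rational(1, 2)) = Mul(2, Pow(8033, Rational(1, 2)))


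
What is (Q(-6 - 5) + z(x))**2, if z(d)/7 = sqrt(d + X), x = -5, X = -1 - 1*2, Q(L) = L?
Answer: (11 - 14*I*sqrt(2))**2 ≈ -271.0 - 435.58*I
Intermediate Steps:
X = -3 (X = -1 - 2 = -3)
z(d) = 7*sqrt(-3 + d) (z(d) = 7*sqrt(d - 3) = 7*sqrt(-3 + d))
(Q(-6 - 5) + z(x))**2 = ((-6 - 5) + 7*sqrt(-3 - 5))**2 = (-11 + 7*sqrt(-8))**2 = (-11 + 7*(2*I*sqrt(2)))**2 = (-11 + 14*I*sqrt(2))**2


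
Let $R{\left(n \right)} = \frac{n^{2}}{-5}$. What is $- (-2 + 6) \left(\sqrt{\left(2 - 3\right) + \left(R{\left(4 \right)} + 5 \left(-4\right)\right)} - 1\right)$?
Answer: $4 - \frac{44 i \sqrt{5}}{5} \approx 4.0 - 19.677 i$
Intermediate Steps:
$R{\left(n \right)} = - \frac{n^{2}}{5}$
$- (-2 + 6) \left(\sqrt{\left(2 - 3\right) + \left(R{\left(4 \right)} + 5 \left(-4\right)\right)} - 1\right) = - (-2 + 6) \left(\sqrt{\left(2 - 3\right) - \left(20 + \frac{4^{2}}{5}\right)} - 1\right) = \left(-1\right) 4 \left(\sqrt{\left(2 - 3\right) - \frac{116}{5}} - 1\right) = - 4 \left(\sqrt{-1 - \frac{116}{5}} - 1\right) = - 4 \left(\sqrt{- \frac{121}{5}} - 1\right) = - 4 \left(\frac{11 i \sqrt{5}}{5} - 1\right) = - 4 \left(-1 + \frac{11 i \sqrt{5}}{5}\right) = 4 - \frac{44 i \sqrt{5}}{5}$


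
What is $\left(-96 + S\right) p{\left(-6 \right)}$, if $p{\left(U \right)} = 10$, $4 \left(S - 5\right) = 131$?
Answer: $- \frac{1165}{2} \approx -582.5$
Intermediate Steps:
$S = \frac{151}{4}$ ($S = 5 + \frac{1}{4} \cdot 131 = 5 + \frac{131}{4} = \frac{151}{4} \approx 37.75$)
$\left(-96 + S\right) p{\left(-6 \right)} = \left(-96 + \frac{151}{4}\right) 10 = \left(- \frac{233}{4}\right) 10 = - \frac{1165}{2}$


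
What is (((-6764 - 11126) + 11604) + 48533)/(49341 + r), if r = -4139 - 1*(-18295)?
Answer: 42247/63497 ≈ 0.66534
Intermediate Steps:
r = 14156 (r = -4139 + 18295 = 14156)
(((-6764 - 11126) + 11604) + 48533)/(49341 + r) = (((-6764 - 11126) + 11604) + 48533)/(49341 + 14156) = ((-17890 + 11604) + 48533)/63497 = (-6286 + 48533)*(1/63497) = 42247*(1/63497) = 42247/63497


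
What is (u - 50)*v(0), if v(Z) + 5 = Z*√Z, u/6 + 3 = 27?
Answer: -470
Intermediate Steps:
u = 144 (u = -18 + 6*27 = -18 + 162 = 144)
v(Z) = -5 + Z^(3/2) (v(Z) = -5 + Z*√Z = -5 + Z^(3/2))
(u - 50)*v(0) = (144 - 50)*(-5 + 0^(3/2)) = 94*(-5 + 0) = 94*(-5) = -470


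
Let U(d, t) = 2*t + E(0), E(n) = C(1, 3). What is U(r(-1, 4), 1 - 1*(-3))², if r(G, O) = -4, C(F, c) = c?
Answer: 121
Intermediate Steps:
E(n) = 3
U(d, t) = 3 + 2*t (U(d, t) = 2*t + 3 = 3 + 2*t)
U(r(-1, 4), 1 - 1*(-3))² = (3 + 2*(1 - 1*(-3)))² = (3 + 2*(1 + 3))² = (3 + 2*4)² = (3 + 8)² = 11² = 121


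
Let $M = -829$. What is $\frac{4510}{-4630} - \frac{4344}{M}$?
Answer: $\frac{1637393}{383827} \approx 4.266$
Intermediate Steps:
$\frac{4510}{-4630} - \frac{4344}{M} = \frac{4510}{-4630} - \frac{4344}{-829} = 4510 \left(- \frac{1}{4630}\right) - - \frac{4344}{829} = - \frac{451}{463} + \frac{4344}{829} = \frac{1637393}{383827}$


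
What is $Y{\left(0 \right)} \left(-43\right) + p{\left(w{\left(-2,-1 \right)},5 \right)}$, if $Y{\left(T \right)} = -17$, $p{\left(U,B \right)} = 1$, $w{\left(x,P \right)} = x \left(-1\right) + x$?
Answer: $732$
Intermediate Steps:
$w{\left(x,P \right)} = 0$ ($w{\left(x,P \right)} = - x + x = 0$)
$Y{\left(0 \right)} \left(-43\right) + p{\left(w{\left(-2,-1 \right)},5 \right)} = \left(-17\right) \left(-43\right) + 1 = 731 + 1 = 732$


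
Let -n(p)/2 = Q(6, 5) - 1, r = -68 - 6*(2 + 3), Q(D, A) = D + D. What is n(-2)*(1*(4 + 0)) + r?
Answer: -186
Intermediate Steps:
Q(D, A) = 2*D
r = -98 (r = -68 - 6*5 = -68 - 1*30 = -68 - 30 = -98)
n(p) = -22 (n(p) = -2*(2*6 - 1) = -2*(12 - 1) = -2*11 = -22)
n(-2)*(1*(4 + 0)) + r = -22*(4 + 0) - 98 = -22*4 - 98 = -88 - 98 = -186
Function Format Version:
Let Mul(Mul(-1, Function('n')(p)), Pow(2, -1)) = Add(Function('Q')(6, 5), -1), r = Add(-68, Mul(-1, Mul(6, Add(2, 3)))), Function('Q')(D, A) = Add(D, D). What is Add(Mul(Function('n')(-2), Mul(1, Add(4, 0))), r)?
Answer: -186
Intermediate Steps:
Function('Q')(D, A) = Mul(2, D)
r = -98 (r = Add(-68, Mul(-1, Mul(6, 5))) = Add(-68, Mul(-1, 30)) = Add(-68, -30) = -98)
Function('n')(p) = -22 (Function('n')(p) = Mul(-2, Add(Mul(2, 6), -1)) = Mul(-2, Add(12, -1)) = Mul(-2, 11) = -22)
Add(Mul(Function('n')(-2), Mul(1, Add(4, 0))), r) = Add(Mul(-22, Mul(1, Add(4, 0))), -98) = Add(Mul(-22, Mul(1, 4)), -98) = Add(Mul(-22, 4), -98) = Add(-88, -98) = -186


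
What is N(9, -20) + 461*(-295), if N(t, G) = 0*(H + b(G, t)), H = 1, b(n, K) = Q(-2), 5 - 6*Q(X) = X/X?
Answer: -135995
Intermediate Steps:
Q(X) = 2/3 (Q(X) = 5/6 - X/(6*X) = 5/6 - 1/6*1 = 5/6 - 1/6 = 2/3)
b(n, K) = 2/3
N(t, G) = 0 (N(t, G) = 0*(1 + 2/3) = 0*(5/3) = 0)
N(9, -20) + 461*(-295) = 0 + 461*(-295) = 0 - 135995 = -135995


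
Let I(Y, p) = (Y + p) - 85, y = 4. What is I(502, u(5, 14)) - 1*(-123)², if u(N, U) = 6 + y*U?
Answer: -14650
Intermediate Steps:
u(N, U) = 6 + 4*U
I(Y, p) = -85 + Y + p
I(502, u(5, 14)) - 1*(-123)² = (-85 + 502 + (6 + 4*14)) - 1*(-123)² = (-85 + 502 + (6 + 56)) - 1*15129 = (-85 + 502 + 62) - 15129 = 479 - 15129 = -14650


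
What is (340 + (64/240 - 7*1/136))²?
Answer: 481690133521/4161600 ≈ 1.1575e+5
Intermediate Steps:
(340 + (64/240 - 7*1/136))² = (340 + (64*(1/240) - 7*1/136))² = (340 + (4/15 - 7/136))² = (340 + 439/2040)² = (694039/2040)² = 481690133521/4161600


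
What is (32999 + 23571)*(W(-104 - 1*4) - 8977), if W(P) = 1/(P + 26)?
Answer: -20821012775/41 ≈ -5.0783e+8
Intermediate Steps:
W(P) = 1/(26 + P)
(32999 + 23571)*(W(-104 - 1*4) - 8977) = (32999 + 23571)*(1/(26 + (-104 - 1*4)) - 8977) = 56570*(1/(26 + (-104 - 4)) - 8977) = 56570*(1/(26 - 108) - 8977) = 56570*(1/(-82) - 8977) = 56570*(-1/82 - 8977) = 56570*(-736115/82) = -20821012775/41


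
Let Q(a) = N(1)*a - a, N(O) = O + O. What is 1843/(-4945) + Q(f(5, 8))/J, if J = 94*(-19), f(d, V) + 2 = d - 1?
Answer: -1650744/4415885 ≈ -0.37382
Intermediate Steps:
f(d, V) = -3 + d (f(d, V) = -2 + (d - 1) = -2 + (-1 + d) = -3 + d)
N(O) = 2*O
J = -1786
Q(a) = a (Q(a) = (2*1)*a - a = 2*a - a = a)
1843/(-4945) + Q(f(5, 8))/J = 1843/(-4945) + (-3 + 5)/(-1786) = 1843*(-1/4945) + 2*(-1/1786) = -1843/4945 - 1/893 = -1650744/4415885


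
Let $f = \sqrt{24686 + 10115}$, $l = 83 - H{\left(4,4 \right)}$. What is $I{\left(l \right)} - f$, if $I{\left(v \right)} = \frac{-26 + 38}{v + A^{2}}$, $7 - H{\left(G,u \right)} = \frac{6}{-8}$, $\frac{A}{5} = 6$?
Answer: $\frac{48}{3901} - \sqrt{34801} \approx -186.54$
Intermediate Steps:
$A = 30$ ($A = 5 \cdot 6 = 30$)
$H{\left(G,u \right)} = \frac{31}{4}$ ($H{\left(G,u \right)} = 7 - \frac{6}{-8} = 7 - 6 \left(- \frac{1}{8}\right) = 7 - - \frac{3}{4} = 7 + \frac{3}{4} = \frac{31}{4}$)
$l = \frac{301}{4}$ ($l = 83 - \frac{31}{4} = \frac{301}{4} \approx 75.25$)
$f = \sqrt{34801} \approx 186.55$
$I{\left(v \right)} = \frac{12}{900 + v}$ ($I{\left(v \right)} = \frac{-26 + 38}{v + 30^{2}} = \frac{12}{v + 900} = \frac{12}{900 + v}$)
$I{\left(l \right)} - f = \frac{12}{900 + \frac{301}{4}} - \sqrt{34801} = \frac{12}{\frac{3901}{4}} - \sqrt{34801} = 12 \cdot \frac{4}{3901} - \sqrt{34801} = \frac{48}{3901} - \sqrt{34801}$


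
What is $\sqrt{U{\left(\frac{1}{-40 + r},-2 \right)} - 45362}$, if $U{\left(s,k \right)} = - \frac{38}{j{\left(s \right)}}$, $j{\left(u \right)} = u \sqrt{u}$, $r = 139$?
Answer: $\sqrt{-45362 - 11286 \sqrt{11}} \approx 287.74 i$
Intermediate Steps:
$j{\left(u \right)} = u^{\frac{3}{2}}$
$U{\left(s,k \right)} = - \frac{38}{s^{\frac{3}{2}}}$
$\sqrt{U{\left(\frac{1}{-40 + r},-2 \right)} - 45362} = \sqrt{- \frac{38}{\frac{1}{\left(-40 + 139\right)^{\frac{3}{2}}}} - 45362} = \sqrt{- \frac{38}{\frac{1}{3267} \sqrt{11}} - 45362} = \sqrt{- 38 \frac{1}{(\frac{1}{99})^{3/2}} - 45362} = \sqrt{- 38 \cdot 297 \sqrt{11} - 45362} = \sqrt{- 11286 \sqrt{11} - 45362} = \sqrt{-45362 - 11286 \sqrt{11}}$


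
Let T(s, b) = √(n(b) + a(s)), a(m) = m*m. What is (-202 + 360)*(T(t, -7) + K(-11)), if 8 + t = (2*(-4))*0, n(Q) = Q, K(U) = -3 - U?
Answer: 1264 + 158*√57 ≈ 2456.9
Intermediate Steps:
a(m) = m²
t = -8 (t = -8 + (2*(-4))*0 = -8 - 8*0 = -8 + 0 = -8)
T(s, b) = √(b + s²)
(-202 + 360)*(T(t, -7) + K(-11)) = (-202 + 360)*(√(-7 + (-8)²) + (-3 - 1*(-11))) = 158*(√(-7 + 64) + (-3 + 11)) = 158*(√57 + 8) = 158*(8 + √57) = 1264 + 158*√57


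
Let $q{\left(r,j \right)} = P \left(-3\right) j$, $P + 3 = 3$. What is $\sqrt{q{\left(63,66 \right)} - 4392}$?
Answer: $6 i \sqrt{122} \approx 66.272 i$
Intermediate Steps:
$P = 0$ ($P = -3 + 3 = 0$)
$q{\left(r,j \right)} = 0$ ($q{\left(r,j \right)} = 0 \left(-3\right) j = 0 j = 0$)
$\sqrt{q{\left(63,66 \right)} - 4392} = \sqrt{0 - 4392} = \sqrt{-4392} = 6 i \sqrt{122}$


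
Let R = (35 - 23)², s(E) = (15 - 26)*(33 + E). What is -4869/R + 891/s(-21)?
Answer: -649/16 ≈ -40.563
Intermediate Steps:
s(E) = -363 - 11*E (s(E) = -11*(33 + E) = -363 - 11*E)
R = 144 (R = 12² = 144)
-4869/R + 891/s(-21) = -4869/144 + 891/(-363 - 11*(-21)) = -4869*1/144 + 891/(-363 + 231) = -541/16 + 891/(-132) = -541/16 + 891*(-1/132) = -541/16 - 27/4 = -649/16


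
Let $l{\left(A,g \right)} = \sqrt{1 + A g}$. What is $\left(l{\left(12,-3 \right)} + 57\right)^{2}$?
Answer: $\left(57 + i \sqrt{35}\right)^{2} \approx 3214.0 + 674.43 i$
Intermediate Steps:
$\left(l{\left(12,-3 \right)} + 57\right)^{2} = \left(\sqrt{1 + 12 \left(-3\right)} + 57\right)^{2} = \left(\sqrt{1 - 36} + 57\right)^{2} = \left(\sqrt{-35} + 57\right)^{2} = \left(i \sqrt{35} + 57\right)^{2} = \left(57 + i \sqrt{35}\right)^{2}$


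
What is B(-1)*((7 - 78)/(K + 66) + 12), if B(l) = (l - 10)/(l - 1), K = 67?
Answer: 16775/266 ≈ 63.064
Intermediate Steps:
B(l) = (-10 + l)/(-1 + l)
B(-1)*((7 - 78)/(K + 66) + 12) = ((-10 - 1)/(-1 - 1))*((7 - 78)/(67 + 66) + 12) = (-11/(-2))*(-71/133 + 12) = (-1/2*(-11))*(-71*1/133 + 12) = 11*(-71/133 + 12)/2 = (11/2)*(1525/133) = 16775/266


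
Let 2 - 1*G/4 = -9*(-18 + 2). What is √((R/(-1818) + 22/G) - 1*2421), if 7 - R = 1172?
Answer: I*√4480729396895/43026 ≈ 49.198*I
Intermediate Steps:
G = -568 (G = 8 - (-36)*(-18 + 2) = 8 - (-36)*(-16) = 8 - 4*144 = 8 - 576 = -568)
R = -1165 (R = 7 - 1*1172 = 7 - 1172 = -1165)
√((R/(-1818) + 22/G) - 1*2421) = √((-1165/(-1818) + 22/(-568)) - 1*2421) = √((-1165*(-1/1818) + 22*(-1/568)) - 2421) = √((1165/1818 - 11/284) - 2421) = √(155431/258156 - 2421) = √(-624840245/258156) = I*√4480729396895/43026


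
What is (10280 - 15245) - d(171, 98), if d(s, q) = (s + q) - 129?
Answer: -5105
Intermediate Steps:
d(s, q) = -129 + q + s (d(s, q) = (q + s) - 129 = -129 + q + s)
(10280 - 15245) - d(171, 98) = (10280 - 15245) - (-129 + 98 + 171) = -4965 - 1*140 = -4965 - 140 = -5105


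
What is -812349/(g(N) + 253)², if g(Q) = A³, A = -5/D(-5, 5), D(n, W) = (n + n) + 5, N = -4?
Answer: -812349/64516 ≈ -12.591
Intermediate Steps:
D(n, W) = 5 + 2*n (D(n, W) = 2*n + 5 = 5 + 2*n)
A = 1 (A = -5/(5 + 2*(-5)) = -5/(5 - 10) = -5/(-5) = -5*(-⅕) = 1)
g(Q) = 1 (g(Q) = 1³ = 1)
-812349/(g(N) + 253)² = -812349/(1 + 253)² = -812349/(254²) = -812349/64516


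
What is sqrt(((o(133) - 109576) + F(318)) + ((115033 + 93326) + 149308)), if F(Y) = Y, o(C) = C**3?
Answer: sqrt(2601046) ≈ 1612.8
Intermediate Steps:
sqrt(((o(133) - 109576) + F(318)) + ((115033 + 93326) + 149308)) = sqrt(((133**3 - 109576) + 318) + ((115033 + 93326) + 149308)) = sqrt(((2352637 - 109576) + 318) + (208359 + 149308)) = sqrt((2243061 + 318) + 357667) = sqrt(2243379 + 357667) = sqrt(2601046)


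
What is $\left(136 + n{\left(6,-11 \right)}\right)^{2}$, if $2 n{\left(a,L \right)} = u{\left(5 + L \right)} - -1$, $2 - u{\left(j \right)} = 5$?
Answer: $18225$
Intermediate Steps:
$u{\left(j \right)} = -3$ ($u{\left(j \right)} = 2 - 5 = -3$)
$n{\left(a,L \right)} = -1$ ($n{\left(a,L \right)} = \frac{-3 - -1}{2} = \frac{-3 + 1}{2} = \frac{1}{2} \left(-2\right) = -1$)
$\left(136 + n{\left(6,-11 \right)}\right)^{2} = \left(136 - 1\right)^{2} = 135^{2} = 18225$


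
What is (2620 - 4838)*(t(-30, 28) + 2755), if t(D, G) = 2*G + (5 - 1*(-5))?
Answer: -6256978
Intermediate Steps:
t(D, G) = 10 + 2*G (t(D, G) = 2*G + (5 + 5) = 2*G + 10 = 10 + 2*G)
(2620 - 4838)*(t(-30, 28) + 2755) = (2620 - 4838)*((10 + 2*28) + 2755) = -2218*((10 + 56) + 2755) = -2218*(66 + 2755) = -2218*2821 = -6256978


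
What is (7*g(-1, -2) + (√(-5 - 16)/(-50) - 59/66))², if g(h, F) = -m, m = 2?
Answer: 150976939/680625 + 983*I*√21/1650 ≈ 221.82 + 2.7301*I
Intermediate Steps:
g(h, F) = -2 (g(h, F) = -1*2 = -2)
(7*g(-1, -2) + (√(-5 - 16)/(-50) - 59/66))² = (7*(-2) + (√(-5 - 16)/(-50) - 59/66))² = (-14 + (√(-21)*(-1/50) - 59*1/66))² = (-14 + ((I*√21)*(-1/50) - 59/66))² = (-14 + (-I*√21/50 - 59/66))² = (-14 + (-59/66 - I*√21/50))² = (-983/66 - I*√21/50)²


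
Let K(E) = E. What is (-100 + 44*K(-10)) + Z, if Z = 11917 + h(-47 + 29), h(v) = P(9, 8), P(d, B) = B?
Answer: 11385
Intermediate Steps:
h(v) = 8
Z = 11925 (Z = 11917 + 8 = 11925)
(-100 + 44*K(-10)) + Z = (-100 + 44*(-10)) + 11925 = (-100 - 440) + 11925 = -540 + 11925 = 11385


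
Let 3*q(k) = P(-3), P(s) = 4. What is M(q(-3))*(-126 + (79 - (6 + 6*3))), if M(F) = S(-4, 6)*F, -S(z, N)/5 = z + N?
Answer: 2840/3 ≈ 946.67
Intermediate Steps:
S(z, N) = -5*N - 5*z (S(z, N) = -5*(z + N) = -5*(N + z) = -5*N - 5*z)
q(k) = 4/3 (q(k) = (⅓)*4 = 4/3)
M(F) = -10*F (M(F) = (-5*6 - 5*(-4))*F = (-30 + 20)*F = -10*F)
M(q(-3))*(-126 + (79 - (6 + 6*3))) = (-10*4/3)*(-126 + (79 - (6 + 6*3))) = -40*(-126 + (79 - (6 + 18)))/3 = -40*(-126 + (79 - 1*24))/3 = -40*(-126 + (79 - 24))/3 = -40*(-126 + 55)/3 = -40/3*(-71) = 2840/3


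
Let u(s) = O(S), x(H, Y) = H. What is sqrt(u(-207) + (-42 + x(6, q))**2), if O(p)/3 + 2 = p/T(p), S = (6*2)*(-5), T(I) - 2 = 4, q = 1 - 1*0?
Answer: 6*sqrt(35) ≈ 35.496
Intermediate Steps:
q = 1 (q = 1 + 0 = 1)
T(I) = 6 (T(I) = 2 + 4 = 6)
S = -60 (S = 12*(-5) = -60)
O(p) = -6 + p/2 (O(p) = -6 + 3*(p/6) = -6 + p/2)
u(s) = -36 (u(s) = -6 + (1/2)*(-60) = -6 - 30 = -36)
sqrt(u(-207) + (-42 + x(6, q))**2) = sqrt(-36 + (-42 + 6)**2) = sqrt(-36 + (-36)**2) = sqrt(-36 + 1296) = sqrt(1260) = 6*sqrt(35)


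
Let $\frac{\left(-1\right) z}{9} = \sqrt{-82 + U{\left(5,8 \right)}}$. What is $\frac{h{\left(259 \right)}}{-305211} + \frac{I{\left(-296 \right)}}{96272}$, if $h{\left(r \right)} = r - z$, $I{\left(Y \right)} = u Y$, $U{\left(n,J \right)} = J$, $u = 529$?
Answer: $- \frac{5977011709}{3672909174} - \frac{3 i \sqrt{74}}{101737} \approx -1.6273 - 0.00025366 i$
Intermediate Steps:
$I{\left(Y \right)} = 529 Y$
$z = - 9 i \sqrt{74}$ ($z = - 9 \sqrt{-82 + 8} = - 9 \sqrt{-74} = - 9 i \sqrt{74} \approx - 77.421 i$)
$h{\left(r \right)} = r + 9 i \sqrt{74}$ ($h{\left(r \right)} = r - - 9 i \sqrt{74} = r + 9 i \sqrt{74}$)
$\frac{h{\left(259 \right)}}{-305211} + \frac{I{\left(-296 \right)}}{96272} = \frac{259 + 9 i \sqrt{74}}{-305211} + \frac{529 \left(-296\right)}{96272} = \left(259 + 9 i \sqrt{74}\right) \left(- \frac{1}{305211}\right) - \frac{19573}{12034} = \left(- \frac{259}{305211} - \frac{3 i \sqrt{74}}{101737}\right) - \frac{19573}{12034} = - \frac{5977011709}{3672909174} - \frac{3 i \sqrt{74}}{101737}$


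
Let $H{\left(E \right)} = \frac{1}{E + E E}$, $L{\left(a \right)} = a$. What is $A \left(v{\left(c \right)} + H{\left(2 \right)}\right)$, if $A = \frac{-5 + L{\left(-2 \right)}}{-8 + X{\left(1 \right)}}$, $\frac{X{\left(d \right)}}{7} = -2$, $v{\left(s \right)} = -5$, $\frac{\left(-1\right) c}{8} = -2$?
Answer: $- \frac{203}{132} \approx -1.5379$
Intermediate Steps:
$c = 16$ ($c = \left(-8\right) \left(-2\right) = 16$)
$X{\left(d \right)} = -14$ ($X{\left(d \right)} = 7 \left(-2\right) = -14$)
$A = \frac{7}{22}$ ($A = \frac{-5 - 2}{-8 - 14} = - \frac{7}{-22} = \left(-7\right) \left(- \frac{1}{22}\right) = \frac{7}{22} \approx 0.31818$)
$H{\left(E \right)} = \frac{1}{E + E^{2}}$
$A \left(v{\left(c \right)} + H{\left(2 \right)}\right) = \frac{7 \left(-5 + \frac{1}{2 \left(1 + 2\right)}\right)}{22} = \frac{7 \left(-5 + \frac{1}{2 \cdot 3}\right)}{22} = \frac{7 \left(-5 + \frac{1}{2} \cdot \frac{1}{3}\right)}{22} = \frac{7 \left(-5 + \frac{1}{6}\right)}{22} = \frac{7}{22} \left(- \frac{29}{6}\right) = - \frac{203}{132}$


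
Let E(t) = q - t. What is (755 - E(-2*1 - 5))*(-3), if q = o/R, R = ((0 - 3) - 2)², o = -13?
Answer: -56139/25 ≈ -2245.6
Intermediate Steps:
R = 25 (R = (-3 - 2)² = (-5)² = 25)
q = -13/25 ≈ -0.52000
E(t) = -13/25 - t
(755 - E(-2*1 - 5))*(-3) = (755 - (-13/25 - (-2*1 - 5)))*(-3) = (755 - (-13/25 - (-2 - 5)))*(-3) = (755 - (-13/25 - 1*(-7)))*(-3) = (755 - (-13/25 + 7))*(-3) = (755 - 1*162/25)*(-3) = (755 - 162/25)*(-3) = (18713/25)*(-3) = -56139/25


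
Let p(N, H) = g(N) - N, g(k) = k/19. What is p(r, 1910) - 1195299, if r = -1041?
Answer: -22691943/19 ≈ -1.1943e+6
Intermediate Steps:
g(k) = k/19 (g(k) = k*(1/19) = k/19)
p(N, H) = -18*N/19 (p(N, H) = N/19 - N = -18*N/19)
p(r, 1910) - 1195299 = -18/19*(-1041) - 1195299 = 18738/19 - 1195299 = -22691943/19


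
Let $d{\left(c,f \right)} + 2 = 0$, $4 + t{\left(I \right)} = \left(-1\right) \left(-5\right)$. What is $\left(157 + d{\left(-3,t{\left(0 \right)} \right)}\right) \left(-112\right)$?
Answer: $-17360$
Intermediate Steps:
$t{\left(I \right)} = 1$ ($t{\left(I \right)} = -4 - -5 = -4 + 5 = 1$)
$d{\left(c,f \right)} = -2$ ($d{\left(c,f \right)} = -2 + 0 = -2$)
$\left(157 + d{\left(-3,t{\left(0 \right)} \right)}\right) \left(-112\right) = \left(157 - 2\right) \left(-112\right) = 155 \left(-112\right) = -17360$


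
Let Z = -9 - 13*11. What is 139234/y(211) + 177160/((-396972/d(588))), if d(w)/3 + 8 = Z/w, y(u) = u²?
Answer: 3070889792498/216501482547 ≈ 14.184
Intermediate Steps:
Z = -152 (Z = -9 - 143 = -152)
d(w) = -24 - 456/w (d(w) = -24 + 3*(-152/w) = -24 - 456/w)
139234/y(211) + 177160/((-396972/d(588))) = 139234/(211²) + 177160/((-396972/(-24 - 456/588))) = 139234/44521 + 177160/((-396972/(-24 - 456*1/588))) = 139234*(1/44521) + 177160/((-396972/(-24 - 38/49))) = 139234/44521 + 177160/((-396972/(-1214/49))) = 139234/44521 + 177160/((-396972*(-49/1214))) = 139234/44521 + 177160/(9725814/607) = 139234/44521 + 177160*(607/9725814) = 139234/44521 + 53768060/4862907 = 3070889792498/216501482547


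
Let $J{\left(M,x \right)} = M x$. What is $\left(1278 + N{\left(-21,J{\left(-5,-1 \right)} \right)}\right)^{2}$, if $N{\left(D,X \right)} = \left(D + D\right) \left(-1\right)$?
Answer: $1742400$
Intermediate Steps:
$N{\left(D,X \right)} = - 2 D$ ($N{\left(D,X \right)} = 2 D \left(-1\right) = - 2 D$)
$\left(1278 + N{\left(-21,J{\left(-5,-1 \right)} \right)}\right)^{2} = \left(1278 - -42\right)^{2} = \left(1278 + 42\right)^{2} = 1320^{2} = 1742400$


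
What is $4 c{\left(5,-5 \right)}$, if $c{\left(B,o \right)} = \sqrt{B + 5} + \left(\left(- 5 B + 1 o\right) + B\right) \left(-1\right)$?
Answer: $100 + 4 \sqrt{10} \approx 112.65$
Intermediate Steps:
$c{\left(B,o \right)} = \sqrt{5 + B} - o + 4 B$ ($c{\left(B,o \right)} = \sqrt{5 + B} + \left(\left(- 5 B + o\right) + B\right) \left(-1\right) = \sqrt{5 + B} + \left(\left(o - 5 B\right) + B\right) \left(-1\right) = \sqrt{5 + B} + \left(o - 4 B\right) \left(-1\right) = \sqrt{5 + B} + \left(- o + 4 B\right) = \sqrt{5 + B} - o + 4 B$)
$4 c{\left(5,-5 \right)} = 4 \left(\sqrt{5 + 5} - -5 + 4 \cdot 5\right) = 4 \left(\sqrt{10} + 5 + 20\right) = 4 \left(25 + \sqrt{10}\right) = 100 + 4 \sqrt{10}$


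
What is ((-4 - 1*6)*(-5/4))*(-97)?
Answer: -2425/2 ≈ -1212.5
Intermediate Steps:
((-4 - 1*6)*(-5/4))*(-97) = ((-4 - 6)*(-5*1/4))*(-97) = -10*(-5/4)*(-97) = (25/2)*(-97) = -2425/2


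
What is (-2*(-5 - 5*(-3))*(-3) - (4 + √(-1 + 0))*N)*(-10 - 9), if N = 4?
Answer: -836 + 76*I ≈ -836.0 + 76.0*I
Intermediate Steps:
(-2*(-5 - 5*(-3))*(-3) - (4 + √(-1 + 0))*N)*(-10 - 9) = (-2*(-5 - 5*(-3))*(-3) - (4 + √(-1 + 0))*4)*(-10 - 9) = (-2*(-5 + 15)*(-3) - (4 + √(-1))*4)*(-19) = (-2*10*(-3) - (4 + I)*4)*(-19) = (-20*(-3) - (16 + 4*I))*(-19) = (60 + (-16 - 4*I))*(-19) = (44 - 4*I)*(-19) = -836 + 76*I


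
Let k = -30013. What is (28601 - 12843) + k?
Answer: -14255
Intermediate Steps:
(28601 - 12843) + k = (28601 - 12843) - 30013 = 15758 - 30013 = -14255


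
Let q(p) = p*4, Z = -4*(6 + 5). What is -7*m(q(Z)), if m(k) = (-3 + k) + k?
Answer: 2485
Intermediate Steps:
Z = -44 (Z = -4*11 = -44)
q(p) = 4*p
m(k) = -3 + 2*k
-7*m(q(Z)) = -7*(-3 + 2*(4*(-44))) = -7*(-3 + 2*(-176)) = -7*(-3 - 352) = -7*(-355) = 2485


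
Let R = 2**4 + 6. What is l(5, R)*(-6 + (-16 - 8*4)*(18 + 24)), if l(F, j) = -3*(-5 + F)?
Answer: 0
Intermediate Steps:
R = 22 (R = 16 + 6 = 22)
l(F, j) = 15 - 3*F
l(5, R)*(-6 + (-16 - 8*4)*(18 + 24)) = (15 - 3*5)*(-6 + (-16 - 8*4)*(18 + 24)) = (15 - 15)*(-6 + (-16 - 32)*42) = 0*(-6 - 48*42) = 0*(-6 - 2016) = 0*(-2022) = 0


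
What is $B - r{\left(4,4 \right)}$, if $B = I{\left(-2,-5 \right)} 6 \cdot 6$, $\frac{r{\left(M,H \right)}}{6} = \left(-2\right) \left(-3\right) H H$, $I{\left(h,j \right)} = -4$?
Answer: $-720$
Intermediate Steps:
$r{\left(M,H \right)} = 36 H^{2}$ ($r{\left(M,H \right)} = 6 \left(-2\right) \left(-3\right) H H = 6 \cdot 6 H H = 6 \cdot 6 H^{2} = 36 H^{2}$)
$B = -144$ ($B = \left(-4\right) 6 \cdot 6 = \left(-24\right) 6 = -144$)
$B - r{\left(4,4 \right)} = -144 - 36 \cdot 4^{2} = -144 - 36 \cdot 16 = -144 - 576 = -720$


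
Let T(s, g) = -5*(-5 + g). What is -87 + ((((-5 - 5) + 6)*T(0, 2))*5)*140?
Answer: -42087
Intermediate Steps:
T(s, g) = 25 - 5*g
-87 + ((((-5 - 5) + 6)*T(0, 2))*5)*140 = -87 + ((((-5 - 5) + 6)*(25 - 5*2))*5)*140 = -87 + (((-10 + 6)*(25 - 10))*5)*140 = -87 + (-4*15*5)*140 = -87 - 60*5*140 = -87 - 300*140 = -87 - 42000 = -42087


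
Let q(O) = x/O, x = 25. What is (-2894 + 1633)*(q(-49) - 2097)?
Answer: 129603058/49 ≈ 2.6450e+6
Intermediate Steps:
q(O) = 25/O
(-2894 + 1633)*(q(-49) - 2097) = (-2894 + 1633)*(25/(-49) - 2097) = -1261*(25*(-1/49) - 2097) = -1261*(-25/49 - 2097) = -1261*(-102778/49) = 129603058/49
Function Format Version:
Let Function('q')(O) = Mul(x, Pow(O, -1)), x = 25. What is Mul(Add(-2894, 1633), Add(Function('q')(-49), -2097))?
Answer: Rational(129603058, 49) ≈ 2.6450e+6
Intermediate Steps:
Function('q')(O) = Mul(25, Pow(O, -1))
Mul(Add(-2894, 1633), Add(Function('q')(-49), -2097)) = Mul(Add(-2894, 1633), Add(Mul(25, Pow(-49, -1)), -2097)) = Mul(-1261, Add(Mul(25, Rational(-1, 49)), -2097)) = Mul(-1261, Add(Rational(-25, 49), -2097)) = Mul(-1261, Rational(-102778, 49)) = Rational(129603058, 49)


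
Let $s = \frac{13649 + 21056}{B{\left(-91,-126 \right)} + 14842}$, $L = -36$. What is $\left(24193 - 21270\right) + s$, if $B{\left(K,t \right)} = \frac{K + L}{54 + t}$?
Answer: $\frac{3126457933}{1068751} \approx 2925.3$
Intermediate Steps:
$B{\left(K,t \right)} = \frac{-36 + K}{54 + t}$ ($B{\left(K,t \right)} = \frac{K - 36}{54 + t} = \frac{-36 + K}{54 + t}$)
$s = \frac{2498760}{1068751}$ ($s = \frac{13649 + 21056}{\frac{-36 - 91}{54 - 126} + 14842} = \frac{34705}{\frac{1}{-72} \left(-127\right) + 14842} = \frac{34705}{\left(- \frac{1}{72}\right) \left(-127\right) + 14842} = \frac{34705}{\frac{127}{72} + 14842} = \frac{34705}{\frac{1068751}{72}} = 34705 \cdot \frac{72}{1068751} = \frac{2498760}{1068751} \approx 2.338$)
$\left(24193 - 21270\right) + s = \left(24193 - 21270\right) + \frac{2498760}{1068751} = 2923 + \frac{2498760}{1068751} = \frac{3126457933}{1068751}$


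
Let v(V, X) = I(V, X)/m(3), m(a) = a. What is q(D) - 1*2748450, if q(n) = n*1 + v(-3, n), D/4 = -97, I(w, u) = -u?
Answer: -8246126/3 ≈ -2.7487e+6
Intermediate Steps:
D = -388 (D = 4*(-97) = -388)
v(V, X) = -X/3
q(n) = 2*n/3 (q(n) = n*1 - n/3 = n - n/3 = 2*n/3)
q(D) - 1*2748450 = (⅔)*(-388) - 1*2748450 = -776/3 - 2748450 = -8246126/3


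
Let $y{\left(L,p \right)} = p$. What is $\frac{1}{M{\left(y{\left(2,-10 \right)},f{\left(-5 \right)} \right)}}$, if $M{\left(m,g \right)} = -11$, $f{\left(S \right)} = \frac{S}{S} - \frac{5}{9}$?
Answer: $- \frac{1}{11} \approx -0.090909$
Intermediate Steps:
$f{\left(S \right)} = \frac{4}{9}$ ($f{\left(S \right)} = 1 - \frac{5}{9} = \frac{4}{9}$)
$\frac{1}{M{\left(y{\left(2,-10 \right)},f{\left(-5 \right)} \right)}} = \frac{1}{-11} = - \frac{1}{11}$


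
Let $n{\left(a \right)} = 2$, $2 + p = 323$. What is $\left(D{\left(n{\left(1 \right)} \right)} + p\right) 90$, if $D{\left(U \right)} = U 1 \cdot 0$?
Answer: $28890$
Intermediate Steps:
$p = 321$ ($p = -2 + 323 = 321$)
$D{\left(U \right)} = 0$ ($D{\left(U \right)} = U 0 = 0$)
$\left(D{\left(n{\left(1 \right)} \right)} + p\right) 90 = \left(0 + 321\right) 90 = 321 \cdot 90 = 28890$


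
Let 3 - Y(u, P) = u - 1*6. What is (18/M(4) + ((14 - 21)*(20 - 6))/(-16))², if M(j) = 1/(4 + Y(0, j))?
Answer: 3690241/64 ≈ 57660.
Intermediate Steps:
Y(u, P) = 9 - u (Y(u, P) = 3 - (u - 1*6) = 3 - (u - 6) = 3 - (-6 + u) = 3 + (6 - u) = 9 - u)
M(j) = 1/13 (M(j) = 1/(4 + (9 - 1*0)) = 1/(4 + (9 + 0)) = 1/(4 + 9) = 1/13)
(18/M(4) + ((14 - 21)*(20 - 6))/(-16))² = (18/(1/13) + ((14 - 21)*(20 - 6))/(-16))² = (18*13 - 7*14*(-1/16))² = (234 - 98*(-1/16))² = (234 + 49/8)² = (1921/8)² = 3690241/64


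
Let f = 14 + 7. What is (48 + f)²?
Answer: 4761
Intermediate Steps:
f = 21
(48 + f)² = (48 + 21)² = 69² = 4761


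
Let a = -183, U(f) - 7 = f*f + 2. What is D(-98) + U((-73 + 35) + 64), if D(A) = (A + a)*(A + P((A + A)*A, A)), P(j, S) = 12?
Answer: 24851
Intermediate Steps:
U(f) = 9 + f² (U(f) = 7 + (f*f + 2) = 7 + (f² + 2) = 7 + (2 + f²) = 9 + f²)
D(A) = (-183 + A)*(12 + A) (D(A) = (A - 183)*(A + 12) = (-183 + A)*(12 + A))
D(-98) + U((-73 + 35) + 64) = (-2196 + (-98)² - 171*(-98)) + (9 + ((-73 + 35) + 64)²) = (-2196 + 9604 + 16758) + (9 + (-38 + 64)²) = 24166 + (9 + 26²) = 24166 + (9 + 676) = 24166 + 685 = 24851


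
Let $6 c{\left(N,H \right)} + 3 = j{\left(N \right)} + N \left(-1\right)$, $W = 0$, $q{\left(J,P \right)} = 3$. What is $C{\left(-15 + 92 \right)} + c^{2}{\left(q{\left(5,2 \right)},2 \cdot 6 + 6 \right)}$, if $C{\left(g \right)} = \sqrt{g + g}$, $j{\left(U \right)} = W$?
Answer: $1 + \sqrt{154} \approx 13.41$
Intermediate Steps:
$j{\left(U \right)} = 0$
$C{\left(g \right)} = \sqrt{2} \sqrt{g}$ ($C{\left(g \right)} = \sqrt{2 g} = \sqrt{2} \sqrt{g}$)
$c{\left(N,H \right)} = - \frac{1}{2} - \frac{N}{6}$ ($c{\left(N,H \right)} = - \frac{1}{2} + \frac{0 + N \left(-1\right)}{6} = - \frac{1}{2} + \frac{0 - N}{6} = - \frac{1}{2} + \frac{\left(-1\right) N}{6} = - \frac{1}{2} - \frac{N}{6}$)
$C{\left(-15 + 92 \right)} + c^{2}{\left(q{\left(5,2 \right)},2 \cdot 6 + 6 \right)} = \sqrt{2} \sqrt{-15 + 92} + \left(- \frac{1}{2} - \frac{1}{2}\right)^{2} = \sqrt{2} \sqrt{77} + \left(- \frac{1}{2} - \frac{1}{2}\right)^{2} = \sqrt{154} + \left(-1\right)^{2} = \sqrt{154} + 1 = 1 + \sqrt{154}$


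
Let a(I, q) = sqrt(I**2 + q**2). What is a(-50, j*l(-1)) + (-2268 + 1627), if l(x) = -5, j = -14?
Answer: -641 + 10*sqrt(74) ≈ -554.98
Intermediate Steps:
a(-50, j*l(-1)) + (-2268 + 1627) = sqrt((-50)**2 + (-14*(-5))**2) + (-2268 + 1627) = sqrt(2500 + 70**2) - 641 = sqrt(2500 + 4900) - 641 = sqrt(7400) - 641 = 10*sqrt(74) - 641 = -641 + 10*sqrt(74)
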